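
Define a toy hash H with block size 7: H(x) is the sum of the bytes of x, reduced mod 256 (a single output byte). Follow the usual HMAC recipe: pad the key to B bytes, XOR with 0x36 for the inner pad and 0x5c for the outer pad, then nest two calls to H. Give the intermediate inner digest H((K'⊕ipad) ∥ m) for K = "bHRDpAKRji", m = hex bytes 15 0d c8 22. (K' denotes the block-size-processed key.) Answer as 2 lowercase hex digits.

a7

Key "bHRDpAKRji" = 62 48 52 44 70 41 4b 52 6a 69 is 10 bytes > B = 7, so hash it first: H(key) = 61, then zero-pad to 7 bytes: K' = 61 00 00 00 00 00 00.
K' ⊕ ipad = 57 36 36 36 36 36 36.
Inner input = 57 36 36 36 36 36 36 ∥ 15 0d c8 22.
Inner hash: sum = 87+54+54+54+54+54+54+21+13+200+34 = 679; mod 256 = 167 → a7.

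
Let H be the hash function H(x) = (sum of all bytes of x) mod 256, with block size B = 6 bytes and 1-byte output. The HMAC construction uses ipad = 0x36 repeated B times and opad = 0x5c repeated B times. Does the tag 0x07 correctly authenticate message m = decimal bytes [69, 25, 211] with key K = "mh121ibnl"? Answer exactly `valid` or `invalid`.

invalid

Key "mh121ibnl" = 6d 68 31 32 31 69 62 6e 6c is 9 bytes > B = 6, so hash it first: H(key) = 0e, then zero-pad to 6 bytes: K' = 0e 00 00 00 00 00.
K' ⊕ ipad = 38 36 36 36 36 36; K' ⊕ opad = 52 5c 5c 5c 5c 5c.
Inner hash: sum = 56+54+54+54+54+54+69+25+211 = 631; mod 256 = 119 → 77.
Outer hash (recomputed tag): sum = 82+92+92+92+92+92+119 = 661; mod 256 = 149 → 95.
Recomputed tag = 95; claimed = 07 → mismatch.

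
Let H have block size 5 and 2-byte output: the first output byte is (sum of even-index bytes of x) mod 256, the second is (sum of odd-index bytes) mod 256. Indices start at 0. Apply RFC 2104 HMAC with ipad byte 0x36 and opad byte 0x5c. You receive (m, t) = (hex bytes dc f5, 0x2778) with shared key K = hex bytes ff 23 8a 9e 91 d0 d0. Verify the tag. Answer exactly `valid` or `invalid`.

Key hex bytes ff 23 8a 9e 91 d0 d0 is 7 bytes > B = 5, so hash it first: H(key) = ea 91, then zero-pad to 5 bytes: K' = ea 91 00 00 00.
K' ⊕ ipad = dc a7 36 36 36; K' ⊕ opad = b6 cd 5c 5c 5c.
Inner hash: even-index sum = 573 mod 256 = 61; odd-index sum = 441 mod 256 = 185 → 3d b9.
Outer hash (recomputed tag): even-index sum = 551 mod 256 = 39; odd-index sum = 358 mod 256 = 102 → 27 66.
Recomputed tag = 2766; claimed = 2778 → mismatch.

invalid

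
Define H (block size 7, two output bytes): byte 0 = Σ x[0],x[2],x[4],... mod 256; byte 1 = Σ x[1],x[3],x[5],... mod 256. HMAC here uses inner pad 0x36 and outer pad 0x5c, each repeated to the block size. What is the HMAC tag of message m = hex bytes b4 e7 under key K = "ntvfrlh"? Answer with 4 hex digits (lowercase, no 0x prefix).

5eb3

Key "ntvfrlh" = 6e 74 76 66 72 6c 68 is exactly B = 7 bytes: K' = 6e 74 76 66 72 6c 68.
K' ⊕ ipad = 58 42 40 50 44 5a 5e.  K' ⊕ opad = 32 28 2a 3a 2e 30 34.
Inner input = (K'⊕ipad) ∥ m = 58 42 40 50 44 5a 5e ∥ b4 e7.
Inner hash: even-index sum = 545 mod 256 = 33; odd-index sum = 416 mod 256 = 160 → 21 a0.
Outer input = (K'⊕opad) ∥ inner = 32 28 2a 3a 2e 30 34 ∥ 21 a0.
Outer hash (tag): even-index sum = 350 mod 256 = 94; odd-index sum = 179 mod 256 = 179 → 5e b3.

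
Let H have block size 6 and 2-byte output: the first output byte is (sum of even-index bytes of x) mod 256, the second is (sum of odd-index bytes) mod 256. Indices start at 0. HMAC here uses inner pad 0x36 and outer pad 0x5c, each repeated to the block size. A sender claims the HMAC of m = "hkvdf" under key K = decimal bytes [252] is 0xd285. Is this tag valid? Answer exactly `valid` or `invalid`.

Key decimal bytes [252] = fc is 1 byte ≤ B = 6; zero-pad to 6 bytes: K' = fc 00 00 00 00 00.
K' ⊕ ipad = ca 36 36 36 36 36; K' ⊕ opad = a0 5c 5c 5c 5c 5c.
Inner hash: even-index sum = 634 mod 256 = 122; odd-index sum = 369 mod 256 = 113 → 7a 71.
Outer hash (recomputed tag): even-index sum = 466 mod 256 = 210; odd-index sum = 389 mod 256 = 133 → d2 85.
Recomputed tag = d285; claimed = d285 → match.

valid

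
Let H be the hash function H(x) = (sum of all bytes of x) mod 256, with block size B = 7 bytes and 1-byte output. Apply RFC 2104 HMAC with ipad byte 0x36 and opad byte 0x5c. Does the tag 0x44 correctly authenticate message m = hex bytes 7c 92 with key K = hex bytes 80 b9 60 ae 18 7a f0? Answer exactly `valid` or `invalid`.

Key hex bytes 80 b9 60 ae 18 7a f0 is exactly B = 7 bytes: K' = 80 b9 60 ae 18 7a f0.
K' ⊕ ipad = b6 8f 56 98 2e 4c c6; K' ⊕ opad = dc e5 3c f2 44 26 ac.
Inner hash: sum = 182+143+86+152+46+76+198+124+146 = 1153; mod 256 = 129 → 81.
Outer hash (recomputed tag): sum = 220+229+60+242+68+38+172+129 = 1158; mod 256 = 134 → 86.
Recomputed tag = 86; claimed = 44 → mismatch.

invalid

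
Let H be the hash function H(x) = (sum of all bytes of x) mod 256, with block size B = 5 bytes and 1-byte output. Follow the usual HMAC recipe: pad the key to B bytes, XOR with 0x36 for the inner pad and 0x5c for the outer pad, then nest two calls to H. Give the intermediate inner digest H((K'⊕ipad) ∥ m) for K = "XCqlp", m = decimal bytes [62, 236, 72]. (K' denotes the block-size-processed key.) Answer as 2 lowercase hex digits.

3c

Key "XCqlp" = 58 43 71 6c 70 is exactly B = 5 bytes: K' = 58 43 71 6c 70.
K' ⊕ ipad = 6e 75 47 5a 46.
Inner input = 6e 75 47 5a 46 ∥ 3e ec 48.
Inner hash: sum = 110+117+71+90+70+62+236+72 = 828; mod 256 = 60 → 3c.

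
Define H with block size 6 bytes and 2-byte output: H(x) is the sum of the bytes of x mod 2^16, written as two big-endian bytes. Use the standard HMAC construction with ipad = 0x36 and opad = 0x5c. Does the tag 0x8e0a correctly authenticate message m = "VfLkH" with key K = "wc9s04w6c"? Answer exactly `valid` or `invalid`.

Key "wc9s04w6c" = 77 63 39 73 30 34 77 36 63 is 9 bytes > B = 6, so hash it first: H(key) = 02 fa, then zero-pad to 6 bytes: K' = 02 fa 00 00 00 00.
K' ⊕ ipad = 34 cc 36 36 36 36; K' ⊕ opad = 5e a6 5c 5c 5c 5c.
Inner hash: sum = 52+204+54+54+54+54+86+102+76+107+72 = 915 → 03 93.
Outer hash (recomputed tag): sum = 94+166+92+92+92+92+3+147 = 778 → 03 0a.
Recomputed tag = 030a; claimed = 8e0a → mismatch.

invalid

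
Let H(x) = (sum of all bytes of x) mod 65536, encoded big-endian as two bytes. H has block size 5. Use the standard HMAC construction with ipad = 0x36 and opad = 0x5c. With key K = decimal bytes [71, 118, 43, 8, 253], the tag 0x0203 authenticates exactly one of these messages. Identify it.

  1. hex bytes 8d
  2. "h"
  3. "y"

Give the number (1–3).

Key decimal bytes [71, 118, 43, 8, 253] = 47 76 2b 08 fd is exactly B = 5 bytes: K' = 47 76 2b 08 fd.
K' ⊕ ipad = 71 40 1d 3e cb; K' ⊕ opad = 1b 2a 77 54 a1.
m1: inner = H(71 40 1d 3e cb 8d) = 02 64; tag = H(1b 2a 77 54 a1 02 64) = 0217
m2: inner = H(71 40 1d 3e cb 68) = 02 3f; tag = H(1b 2a 77 54 a1 02 3f) = 01f2
m3: inner = H(71 40 1d 3e cb 79) = 02 50; tag = H(1b 2a 77 54 a1 02 50) = 0203 ← matches

3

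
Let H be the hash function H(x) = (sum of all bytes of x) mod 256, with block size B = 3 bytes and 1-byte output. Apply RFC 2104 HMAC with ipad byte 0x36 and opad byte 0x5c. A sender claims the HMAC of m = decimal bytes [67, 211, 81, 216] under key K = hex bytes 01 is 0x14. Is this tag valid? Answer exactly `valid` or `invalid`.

invalid

Key hex bytes 01 is 1 byte ≤ B = 3; zero-pad to 3 bytes: K' = 01 00 00.
K' ⊕ ipad = 37 36 36; K' ⊕ opad = 5d 5c 5c.
Inner hash: sum = 55+54+54+67+211+81+216 = 738; mod 256 = 226 → e2.
Outer hash (recomputed tag): sum = 93+92+92+226 = 503; mod 256 = 247 → f7.
Recomputed tag = f7; claimed = 14 → mismatch.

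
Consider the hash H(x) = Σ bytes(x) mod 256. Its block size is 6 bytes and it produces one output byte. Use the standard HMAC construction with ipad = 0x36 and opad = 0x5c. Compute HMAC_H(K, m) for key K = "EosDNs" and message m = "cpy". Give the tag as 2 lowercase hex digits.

60

Key "EosDNs" = 45 6f 73 44 4e 73 is exactly B = 6 bytes: K' = 45 6f 73 44 4e 73.
K' ⊕ ipad = 73 59 45 72 78 45.  K' ⊕ opad = 19 33 2f 18 12 2f.
Inner input = (K'⊕ipad) ∥ m = 73 59 45 72 78 45 ∥ 63 70 79.
Inner hash: sum = 115+89+69+114+120+69+99+112+121 = 908; mod 256 = 140 → 8c.
Outer input = (K'⊕opad) ∥ inner = 19 33 2f 18 12 2f ∥ 8c.
Outer hash (tag): sum = 25+51+47+24+18+47+140 = 352; mod 256 = 96 → 60.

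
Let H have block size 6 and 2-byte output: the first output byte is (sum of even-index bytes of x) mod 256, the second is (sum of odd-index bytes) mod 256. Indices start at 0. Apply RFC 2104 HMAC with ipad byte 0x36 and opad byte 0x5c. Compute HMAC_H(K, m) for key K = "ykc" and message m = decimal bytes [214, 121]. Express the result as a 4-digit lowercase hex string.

Key "ykc" = 79 6b 63 is 3 bytes ≤ B = 6; zero-pad to 6 bytes: K' = 79 6b 63 00 00 00.
K' ⊕ ipad = 4f 5d 55 36 36 36.  K' ⊕ opad = 25 37 3f 5c 5c 5c.
Inner input = (K'⊕ipad) ∥ m = 4f 5d 55 36 36 36 ∥ d6 79.
Inner hash: even-index sum = 432 mod 256 = 176; odd-index sum = 322 mod 256 = 66 → b0 42.
Outer input = (K'⊕opad) ∥ inner = 25 37 3f 5c 5c 5c ∥ b0 42.
Outer hash (tag): even-index sum = 368 mod 256 = 112; odd-index sum = 305 mod 256 = 49 → 70 31.

7031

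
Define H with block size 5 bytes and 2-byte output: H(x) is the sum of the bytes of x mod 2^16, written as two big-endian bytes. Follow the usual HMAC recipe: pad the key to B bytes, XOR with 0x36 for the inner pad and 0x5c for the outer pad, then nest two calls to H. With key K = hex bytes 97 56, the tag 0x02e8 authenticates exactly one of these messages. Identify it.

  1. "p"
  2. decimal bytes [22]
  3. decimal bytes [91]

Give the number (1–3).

3

Key hex bytes 97 56 is 2 bytes ≤ B = 5; zero-pad to 5 bytes: K' = 97 56 00 00 00.
K' ⊕ ipad = a1 60 36 36 36; K' ⊕ opad = cb 0a 5c 5c 5c.
m1: inner = H(a1 60 36 36 36 70) = 02 13; tag = H(cb 0a 5c 5c 5c 02 13) = 01fe
m2: inner = H(a1 60 36 36 36 16) = 01 b9; tag = H(cb 0a 5c 5c 5c 01 b9) = 02a3
m3: inner = H(a1 60 36 36 36 5b) = 01 fe; tag = H(cb 0a 5c 5c 5c 01 fe) = 02e8 ← matches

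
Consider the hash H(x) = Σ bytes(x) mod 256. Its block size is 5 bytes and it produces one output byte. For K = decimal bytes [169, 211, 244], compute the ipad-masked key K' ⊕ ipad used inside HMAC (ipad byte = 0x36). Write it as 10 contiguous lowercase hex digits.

9fe5c23636

Key decimal bytes [169, 211, 244] = a9 d3 f4 is 3 bytes ≤ B = 5; zero-pad to 5 bytes: K' = a9 d3 f4 00 00.
XOR each byte with 0x36: a9⊕36=9f, d3⊕36=e5, f4⊕36=c2, 00⊕36=36, 00⊕36=36.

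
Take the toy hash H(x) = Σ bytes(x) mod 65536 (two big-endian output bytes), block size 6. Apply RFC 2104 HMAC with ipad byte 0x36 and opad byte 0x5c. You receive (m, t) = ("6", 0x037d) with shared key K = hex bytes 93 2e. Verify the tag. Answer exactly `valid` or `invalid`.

valid

Key hex bytes 93 2e is 2 bytes ≤ B = 6; zero-pad to 6 bytes: K' = 93 2e 00 00 00 00.
K' ⊕ ipad = a5 18 36 36 36 36; K' ⊕ opad = cf 72 5c 5c 5c 5c.
Inner hash: sum = 165+24+54+54+54+54+54 = 459 → 01 cb.
Outer hash (recomputed tag): sum = 207+114+92+92+92+92+1+203 = 893 → 03 7d.
Recomputed tag = 037d; claimed = 037d → match.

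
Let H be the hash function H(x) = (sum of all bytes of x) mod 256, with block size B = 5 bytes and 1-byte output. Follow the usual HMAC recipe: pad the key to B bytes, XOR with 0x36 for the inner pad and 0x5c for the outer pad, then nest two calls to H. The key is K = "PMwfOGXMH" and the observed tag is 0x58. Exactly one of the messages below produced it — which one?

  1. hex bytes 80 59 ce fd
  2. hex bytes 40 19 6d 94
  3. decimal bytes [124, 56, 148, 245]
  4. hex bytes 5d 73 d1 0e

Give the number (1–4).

1

Key "PMwfOGXMH" = 50 4d 77 66 4f 47 58 4d 48 is 9 bytes > B = 5, so hash it first: H(key) = fd, then zero-pad to 5 bytes: K' = fd 00 00 00 00.
K' ⊕ ipad = cb 36 36 36 36; K' ⊕ opad = a1 5c 5c 5c 5c.
m1: inner = H(cb 36 36 36 36 80 59 ce fd) = 47; tag = H(a1 5c 5c 5c 5c 47) = 58 ← matches
m2: inner = H(cb 36 36 36 36 40 19 6d 94) = fd; tag = H(a1 5c 5c 5c 5c fd) = 0e
m3: inner = H(cb 36 36 36 36 7c 38 94 f5) = e0; tag = H(a1 5c 5c 5c 5c e0) = f1
m4: inner = H(cb 36 36 36 36 5d 73 d1 0e) = 52; tag = H(a1 5c 5c 5c 5c 52) = 63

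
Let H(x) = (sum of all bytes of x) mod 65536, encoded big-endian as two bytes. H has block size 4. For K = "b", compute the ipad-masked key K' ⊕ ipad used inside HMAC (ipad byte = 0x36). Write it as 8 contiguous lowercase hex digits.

54363636

Key "b" = 62 is 1 byte ≤ B = 4; zero-pad to 4 bytes: K' = 62 00 00 00.
XOR each byte with 0x36: 62⊕36=54, 00⊕36=36, 00⊕36=36, 00⊕36=36.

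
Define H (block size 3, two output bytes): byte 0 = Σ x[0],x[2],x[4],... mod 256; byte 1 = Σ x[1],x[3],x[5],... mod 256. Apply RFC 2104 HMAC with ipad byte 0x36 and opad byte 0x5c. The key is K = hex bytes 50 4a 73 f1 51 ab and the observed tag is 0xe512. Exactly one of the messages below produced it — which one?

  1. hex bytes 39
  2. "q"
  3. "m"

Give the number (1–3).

Key hex bytes 50 4a 73 f1 51 ab is 6 bytes > B = 3, so hash it first: H(key) = 14 e6, then zero-pad to 3 bytes: K' = 14 e6 00.
K' ⊕ ipad = 22 d0 36; K' ⊕ opad = 48 ba 5c.
m1: inner = H(22 d0 36 39) = 58 09; tag = H(48 ba 5c 58 09) = ad12
m2: inner = H(22 d0 36 71) = 58 41; tag = H(48 ba 5c 58 41) = e512 ← matches
m3: inner = H(22 d0 36 6d) = 58 3d; tag = H(48 ba 5c 58 3d) = e112

2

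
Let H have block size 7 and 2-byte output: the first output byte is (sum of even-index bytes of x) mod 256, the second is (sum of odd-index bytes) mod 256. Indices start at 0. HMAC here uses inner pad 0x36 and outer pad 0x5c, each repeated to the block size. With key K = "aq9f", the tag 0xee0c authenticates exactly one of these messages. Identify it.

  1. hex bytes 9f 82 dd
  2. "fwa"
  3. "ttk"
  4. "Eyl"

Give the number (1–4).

Key "aq9f" = 61 71 39 66 is 4 bytes ≤ B = 7; zero-pad to 7 bytes: K' = 61 71 39 66 00 00 00.
K' ⊕ ipad = 57 47 0f 50 36 36 36; K' ⊕ opad = 3d 2d 65 3a 5c 5c 5c.
m1: inner = H(57 47 0f 50 36 36 36 9f 82 dd) = 54 49; tag = H(3d 2d 65 3a 5c 5c 5c 54 49) = a317
m2: inner = H(57 47 0f 50 36 36 36 66 77 61) = 49 94; tag = H(3d 2d 65 3a 5c 5c 5c 49 94) = ee0c ← matches
m3: inner = H(57 47 0f 50 36 36 36 74 74 6b) = 46 ac; tag = H(3d 2d 65 3a 5c 5c 5c 46 ac) = 0609
m4: inner = H(57 47 0f 50 36 36 36 45 79 6c) = 4b 7e; tag = H(3d 2d 65 3a 5c 5c 5c 4b 7e) = d80e

2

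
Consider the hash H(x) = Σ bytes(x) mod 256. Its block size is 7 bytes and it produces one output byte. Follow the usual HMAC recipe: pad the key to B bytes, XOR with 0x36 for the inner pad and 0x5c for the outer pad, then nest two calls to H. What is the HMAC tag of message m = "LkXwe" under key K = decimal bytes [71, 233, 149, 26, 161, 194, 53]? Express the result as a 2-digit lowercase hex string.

7b

Key decimal bytes [71, 233, 149, 26, 161, 194, 53] = 47 e9 95 1a a1 c2 35 is exactly B = 7 bytes: K' = 47 e9 95 1a a1 c2 35.
K' ⊕ ipad = 71 df a3 2c 97 f4 03.  K' ⊕ opad = 1b b5 c9 46 fd 9e 69.
Inner input = (K'⊕ipad) ∥ m = 71 df a3 2c 97 f4 03 ∥ 4c 6b 58 77 65.
Inner hash: sum = 113+223+163+44+151+244+3+76+107+88+119+101 = 1432; mod 256 = 152 → 98.
Outer input = (K'⊕opad) ∥ inner = 1b b5 c9 46 fd 9e 69 ∥ 98.
Outer hash (tag): sum = 27+181+201+70+253+158+105+152 = 1147; mod 256 = 123 → 7b.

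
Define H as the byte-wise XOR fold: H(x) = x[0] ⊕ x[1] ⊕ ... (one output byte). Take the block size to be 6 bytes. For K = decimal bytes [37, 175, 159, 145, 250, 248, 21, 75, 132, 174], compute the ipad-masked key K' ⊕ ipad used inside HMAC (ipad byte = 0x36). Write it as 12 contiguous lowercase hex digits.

Key decimal bytes [37, 175, 159, 145, 250, 248, 21, 75, 132, 174] = 25 af 9f 91 fa f8 15 4b 84 ae is 10 bytes > B = 6, so hash it first: H(key) = f2, then zero-pad to 6 bytes: K' = f2 00 00 00 00 00.
XOR each byte with 0x36: f2⊕36=c4, 00⊕36=36, 00⊕36=36, 00⊕36=36, 00⊕36=36, 00⊕36=36.

c43636363636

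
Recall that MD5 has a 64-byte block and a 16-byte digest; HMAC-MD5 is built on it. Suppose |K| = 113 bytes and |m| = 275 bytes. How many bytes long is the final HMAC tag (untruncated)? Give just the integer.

The tag is one MD5 digest: 16 bytes.

16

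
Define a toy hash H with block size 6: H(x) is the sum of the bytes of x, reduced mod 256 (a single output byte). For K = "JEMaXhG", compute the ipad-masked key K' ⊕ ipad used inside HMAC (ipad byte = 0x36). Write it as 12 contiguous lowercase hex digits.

723636363636

Key "JEMaXhG" = 4a 45 4d 61 58 68 47 is 7 bytes > B = 6, so hash it first: H(key) = 44, then zero-pad to 6 bytes: K' = 44 00 00 00 00 00.
XOR each byte with 0x36: 44⊕36=72, 00⊕36=36, 00⊕36=36, 00⊕36=36, 00⊕36=36, 00⊕36=36.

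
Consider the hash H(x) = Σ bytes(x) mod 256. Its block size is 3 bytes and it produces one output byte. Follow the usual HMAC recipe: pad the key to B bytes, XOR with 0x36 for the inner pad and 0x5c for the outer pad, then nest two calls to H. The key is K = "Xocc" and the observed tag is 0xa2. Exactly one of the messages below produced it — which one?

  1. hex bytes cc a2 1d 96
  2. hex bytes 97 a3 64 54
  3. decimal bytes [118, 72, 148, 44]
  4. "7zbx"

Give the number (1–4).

2

Key "Xocc" = 58 6f 63 63 is 4 bytes > B = 3, so hash it first: H(key) = 8d, then zero-pad to 3 bytes: K' = 8d 00 00.
K' ⊕ ipad = bb 36 36; K' ⊕ opad = d1 5c 5c.
m1: inner = H(bb 36 36 cc a2 1d 96) = 48; tag = H(d1 5c 5c 48) = d1
m2: inner = H(bb 36 36 97 a3 64 54) = 19; tag = H(d1 5c 5c 19) = a2 ← matches
m3: inner = H(bb 36 36 76 48 94 2c) = a5; tag = H(d1 5c 5c a5) = 2e
m4: inner = H(bb 36 36 37 7a 62 78) = b2; tag = H(d1 5c 5c b2) = 3b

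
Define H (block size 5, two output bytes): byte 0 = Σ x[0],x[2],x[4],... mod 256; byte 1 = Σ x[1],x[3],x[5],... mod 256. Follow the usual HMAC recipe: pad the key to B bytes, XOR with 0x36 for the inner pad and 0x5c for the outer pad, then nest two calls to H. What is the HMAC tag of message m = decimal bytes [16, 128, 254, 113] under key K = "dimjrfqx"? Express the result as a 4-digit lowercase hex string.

Key "dimjrfqx" = 64 69 6d 6a 72 66 71 78 is 8 bytes > B = 5, so hash it first: H(key) = b4 b1, then zero-pad to 5 bytes: K' = b4 b1 00 00 00.
K' ⊕ ipad = 82 87 36 36 36.  K' ⊕ opad = e8 ed 5c 5c 5c.
Inner input = (K'⊕ipad) ∥ m = 82 87 36 36 36 ∥ 10 80 fe 71.
Inner hash: even-index sum = 479 mod 256 = 223; odd-index sum = 459 mod 256 = 203 → df cb.
Outer input = (K'⊕opad) ∥ inner = e8 ed 5c 5c 5c ∥ df cb.
Outer hash (tag): even-index sum = 619 mod 256 = 107; odd-index sum = 552 mod 256 = 40 → 6b 28.

6b28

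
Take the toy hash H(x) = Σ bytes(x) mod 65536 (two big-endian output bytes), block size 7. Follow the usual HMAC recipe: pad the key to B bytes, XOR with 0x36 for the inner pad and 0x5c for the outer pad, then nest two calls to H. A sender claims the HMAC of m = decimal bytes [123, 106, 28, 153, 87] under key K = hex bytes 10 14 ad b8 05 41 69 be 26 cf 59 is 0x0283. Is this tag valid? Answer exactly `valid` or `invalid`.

invalid

Key hex bytes 10 14 ad b8 05 41 69 be 26 cf 59 is 11 bytes > B = 7, so hash it first: H(key) = 04 44, then zero-pad to 7 bytes: K' = 04 44 00 00 00 00 00.
K' ⊕ ipad = 32 72 36 36 36 36 36; K' ⊕ opad = 58 18 5c 5c 5c 5c 5c.
Inner hash: sum = 50+114+54+54+54+54+54+123+106+28+153+87 = 931 → 03 a3.
Outer hash (recomputed tag): sum = 88+24+92+92+92+92+92+3+163 = 738 → 02 e2.
Recomputed tag = 02e2; claimed = 0283 → mismatch.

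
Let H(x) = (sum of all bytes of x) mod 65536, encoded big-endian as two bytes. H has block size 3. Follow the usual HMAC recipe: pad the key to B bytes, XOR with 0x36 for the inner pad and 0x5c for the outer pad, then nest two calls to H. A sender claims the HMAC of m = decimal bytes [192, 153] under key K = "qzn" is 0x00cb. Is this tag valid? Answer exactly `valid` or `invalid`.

Key "qzn" = 71 7a 6e is exactly B = 3 bytes: K' = 71 7a 6e.
K' ⊕ ipad = 47 4c 58; K' ⊕ opad = 2d 26 32.
Inner hash: sum = 71+76+88+192+153 = 580 → 02 44.
Outer hash (recomputed tag): sum = 45+38+50+2+68 = 203 → 00 cb.
Recomputed tag = 00cb; claimed = 00cb → match.

valid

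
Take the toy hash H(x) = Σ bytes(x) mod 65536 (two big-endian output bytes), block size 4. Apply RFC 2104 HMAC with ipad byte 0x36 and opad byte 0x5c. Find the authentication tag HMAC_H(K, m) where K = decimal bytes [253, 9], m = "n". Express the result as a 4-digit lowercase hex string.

0293

Key decimal bytes [253, 9] = fd 09 is 2 bytes ≤ B = 4; zero-pad to 4 bytes: K' = fd 09 00 00.
K' ⊕ ipad = cb 3f 36 36.  K' ⊕ opad = a1 55 5c 5c.
Inner input = (K'⊕ipad) ∥ m = cb 3f 36 36 ∥ 6e.
Inner hash: sum = 203+63+54+54+110 = 484 → 01 e4.
Outer input = (K'⊕opad) ∥ inner = a1 55 5c 5c ∥ 01 e4.
Outer hash (tag): sum = 161+85+92+92+1+228 = 659 → 02 93.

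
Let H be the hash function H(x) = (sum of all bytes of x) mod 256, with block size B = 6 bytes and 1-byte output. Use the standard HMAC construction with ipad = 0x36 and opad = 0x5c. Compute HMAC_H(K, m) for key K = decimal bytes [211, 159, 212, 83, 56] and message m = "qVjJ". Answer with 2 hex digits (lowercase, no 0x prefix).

Key decimal bytes [211, 159, 212, 83, 56] = d3 9f d4 53 38 is 5 bytes ≤ B = 6; zero-pad to 6 bytes: K' = d3 9f d4 53 38 00.
K' ⊕ ipad = e5 a9 e2 65 0e 36.  K' ⊕ opad = 8f c3 88 0f 64 5c.
Inner input = (K'⊕ipad) ∥ m = e5 a9 e2 65 0e 36 ∥ 71 56 6a 4a.
Inner hash: sum = 229+169+226+101+14+54+113+86+106+74 = 1172; mod 256 = 148 → 94.
Outer input = (K'⊕opad) ∥ inner = 8f c3 88 0f 64 5c ∥ 94.
Outer hash (tag): sum = 143+195+136+15+100+92+148 = 829; mod 256 = 61 → 3d.

3d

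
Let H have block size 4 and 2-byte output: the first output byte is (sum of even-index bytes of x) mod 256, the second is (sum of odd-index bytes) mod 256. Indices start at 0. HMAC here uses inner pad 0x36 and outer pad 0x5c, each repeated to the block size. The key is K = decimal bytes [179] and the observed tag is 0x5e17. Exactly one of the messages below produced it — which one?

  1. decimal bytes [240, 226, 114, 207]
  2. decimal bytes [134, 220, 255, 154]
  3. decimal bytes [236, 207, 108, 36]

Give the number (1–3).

3

Key decimal bytes [179] = b3 is 1 byte ≤ B = 4; zero-pad to 4 bytes: K' = b3 00 00 00.
K' ⊕ ipad = 85 36 36 36; K' ⊕ opad = ef 5c 5c 5c.
m1: inner = H(85 36 36 36 f0 e2 72 cf) = 1d 1d; tag = H(ef 5c 5c 5c 1d 1d) = 68d5
m2: inner = H(85 36 36 36 86 dc ff 9a) = 40 e2; tag = H(ef 5c 5c 5c 40 e2) = 8b9a
m3: inner = H(85 36 36 36 ec cf 6c 24) = 13 5f; tag = H(ef 5c 5c 5c 13 5f) = 5e17 ← matches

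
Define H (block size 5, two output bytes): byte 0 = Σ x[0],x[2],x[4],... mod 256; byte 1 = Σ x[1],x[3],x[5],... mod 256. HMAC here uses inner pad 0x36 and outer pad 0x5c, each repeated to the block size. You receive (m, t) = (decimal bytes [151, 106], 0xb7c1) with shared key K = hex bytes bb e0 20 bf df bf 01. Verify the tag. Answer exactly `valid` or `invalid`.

invalid

Key hex bytes bb e0 20 bf df bf 01 is 7 bytes > B = 5, so hash it first: H(key) = bb 5e, then zero-pad to 5 bytes: K' = bb 5e 00 00 00.
K' ⊕ ipad = 8d 68 36 36 36; K' ⊕ opad = e7 02 5c 5c 5c.
Inner hash: even-index sum = 355 mod 256 = 99; odd-index sum = 309 mod 256 = 53 → 63 35.
Outer hash (recomputed tag): even-index sum = 468 mod 256 = 212; odd-index sum = 193 mod 256 = 193 → d4 c1.
Recomputed tag = d4c1; claimed = b7c1 → mismatch.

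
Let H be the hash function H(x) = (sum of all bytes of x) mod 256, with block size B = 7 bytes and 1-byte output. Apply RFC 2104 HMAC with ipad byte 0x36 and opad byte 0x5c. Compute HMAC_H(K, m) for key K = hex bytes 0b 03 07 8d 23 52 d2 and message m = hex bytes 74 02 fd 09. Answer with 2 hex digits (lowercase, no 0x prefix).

Key hex bytes 0b 03 07 8d 23 52 d2 is exactly B = 7 bytes: K' = 0b 03 07 8d 23 52 d2.
K' ⊕ ipad = 3d 35 31 bb 15 64 e4.  K' ⊕ opad = 57 5f 5b d1 7f 0e 8e.
Inner input = (K'⊕ipad) ∥ m = 3d 35 31 bb 15 64 e4 ∥ 74 02 fd 09.
Inner hash: sum = 61+53+49+187+21+100+228+116+2+253+9 = 1079; mod 256 = 55 → 37.
Outer input = (K'⊕opad) ∥ inner = 57 5f 5b d1 7f 0e 8e ∥ 37.
Outer hash (tag): sum = 87+95+91+209+127+14+142+55 = 820; mod 256 = 52 → 34.

34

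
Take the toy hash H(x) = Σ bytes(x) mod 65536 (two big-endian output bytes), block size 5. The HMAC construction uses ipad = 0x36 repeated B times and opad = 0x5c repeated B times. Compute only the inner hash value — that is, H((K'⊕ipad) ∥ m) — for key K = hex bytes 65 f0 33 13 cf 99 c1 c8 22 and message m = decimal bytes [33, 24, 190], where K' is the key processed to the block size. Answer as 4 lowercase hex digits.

Key hex bytes 65 f0 33 13 cf 99 c1 c8 22 is 9 bytes > B = 5, so hash it first: H(key) = 04 ae, then zero-pad to 5 bytes: K' = 04 ae 00 00 00.
K' ⊕ ipad = 32 98 36 36 36.
Inner input = 32 98 36 36 36 ∥ 21 18 be.
Inner hash: sum = 50+152+54+54+54+33+24+190 = 611 → 02 63.

0263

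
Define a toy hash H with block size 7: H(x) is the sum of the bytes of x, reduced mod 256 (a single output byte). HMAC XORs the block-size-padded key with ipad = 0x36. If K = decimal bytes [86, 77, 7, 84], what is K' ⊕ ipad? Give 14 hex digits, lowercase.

607b3162363636

Key decimal bytes [86, 77, 7, 84] = 56 4d 07 54 is 4 bytes ≤ B = 7; zero-pad to 7 bytes: K' = 56 4d 07 54 00 00 00.
XOR each byte with 0x36: 56⊕36=60, 4d⊕36=7b, 07⊕36=31, 54⊕36=62, 00⊕36=36, 00⊕36=36, 00⊕36=36.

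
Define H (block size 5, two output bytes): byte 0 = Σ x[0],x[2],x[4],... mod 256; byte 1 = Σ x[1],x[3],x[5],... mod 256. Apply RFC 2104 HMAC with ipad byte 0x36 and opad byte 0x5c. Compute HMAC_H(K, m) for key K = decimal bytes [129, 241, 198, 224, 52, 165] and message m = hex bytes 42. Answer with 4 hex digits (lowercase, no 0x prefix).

Key decimal bytes [129, 241, 198, 224, 52, 165] = 81 f1 c6 e0 34 a5 is 6 bytes > B = 5, so hash it first: H(key) = 7b 76, then zero-pad to 5 bytes: K' = 7b 76 00 00 00.
K' ⊕ ipad = 4d 40 36 36 36.  K' ⊕ opad = 27 2a 5c 5c 5c.
Inner input = (K'⊕ipad) ∥ m = 4d 40 36 36 36 ∥ 42.
Inner hash: even-index sum = 185 mod 256 = 185; odd-index sum = 184 mod 256 = 184 → b9 b8.
Outer input = (K'⊕opad) ∥ inner = 27 2a 5c 5c 5c ∥ b9 b8.
Outer hash (tag): even-index sum = 407 mod 256 = 151; odd-index sum = 319 mod 256 = 63 → 97 3f.

973f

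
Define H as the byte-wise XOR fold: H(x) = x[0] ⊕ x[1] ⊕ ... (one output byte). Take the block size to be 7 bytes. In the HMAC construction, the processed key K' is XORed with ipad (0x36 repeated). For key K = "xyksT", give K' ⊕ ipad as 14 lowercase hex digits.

Key "xyksT" = 78 79 6b 73 54 is 5 bytes ≤ B = 7; zero-pad to 7 bytes: K' = 78 79 6b 73 54 00 00.
XOR each byte with 0x36: 78⊕36=4e, 79⊕36=4f, 6b⊕36=5d, 73⊕36=45, 54⊕36=62, 00⊕36=36, 00⊕36=36.

4e4f5d45623636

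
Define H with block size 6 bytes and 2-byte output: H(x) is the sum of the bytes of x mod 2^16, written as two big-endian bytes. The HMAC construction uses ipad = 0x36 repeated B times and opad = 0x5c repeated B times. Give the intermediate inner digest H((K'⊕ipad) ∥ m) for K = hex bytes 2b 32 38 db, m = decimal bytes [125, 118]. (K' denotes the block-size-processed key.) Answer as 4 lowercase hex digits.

Key hex bytes 2b 32 38 db is 4 bytes ≤ B = 6; zero-pad to 6 bytes: K' = 2b 32 38 db 00 00.
K' ⊕ ipad = 1d 04 0e ed 36 36.
Inner input = 1d 04 0e ed 36 36 ∥ 7d 76.
Inner hash: sum = 29+4+14+237+54+54+125+118 = 635 → 02 7b.

027b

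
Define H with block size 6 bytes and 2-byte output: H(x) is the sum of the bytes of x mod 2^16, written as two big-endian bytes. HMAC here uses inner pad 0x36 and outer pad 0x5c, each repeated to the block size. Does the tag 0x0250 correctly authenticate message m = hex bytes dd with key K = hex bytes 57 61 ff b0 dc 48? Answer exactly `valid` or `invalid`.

invalid

Key hex bytes 57 61 ff b0 dc 48 is exactly B = 6 bytes: K' = 57 61 ff b0 dc 48.
K' ⊕ ipad = 61 57 c9 86 ea 7e; K' ⊕ opad = 0b 3d a3 ec 80 14.
Inner hash: sum = 97+87+201+134+234+126+221 = 1100 → 04 4c.
Outer hash (recomputed tag): sum = 11+61+163+236+128+20+4+76 = 699 → 02 bb.
Recomputed tag = 02bb; claimed = 0250 → mismatch.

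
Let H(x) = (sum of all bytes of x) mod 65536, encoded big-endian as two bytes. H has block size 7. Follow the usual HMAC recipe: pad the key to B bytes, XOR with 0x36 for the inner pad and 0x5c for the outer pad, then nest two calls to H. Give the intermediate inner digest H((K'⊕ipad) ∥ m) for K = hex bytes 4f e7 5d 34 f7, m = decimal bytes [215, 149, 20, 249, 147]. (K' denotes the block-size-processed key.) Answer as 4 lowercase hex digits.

Key hex bytes 4f e7 5d 34 f7 is 5 bytes ≤ B = 7; zero-pad to 7 bytes: K' = 4f e7 5d 34 f7 00 00.
K' ⊕ ipad = 79 d1 6b 02 c1 36 36.
Inner input = 79 d1 6b 02 c1 36 36 ∥ d7 95 14 f9 93.
Inner hash: sum = 121+209+107+2+193+54+54+215+149+20+249+147 = 1520 → 05 f0.

05f0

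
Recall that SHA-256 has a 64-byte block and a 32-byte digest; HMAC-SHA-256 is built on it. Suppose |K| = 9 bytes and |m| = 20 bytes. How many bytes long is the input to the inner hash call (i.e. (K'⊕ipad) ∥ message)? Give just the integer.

84

Key is 9 ≤ 64 bytes, zero-padded: |K'| = 64.
Inner input = (K'⊕ipad) ∥ m → 64 + 20 = 84 bytes.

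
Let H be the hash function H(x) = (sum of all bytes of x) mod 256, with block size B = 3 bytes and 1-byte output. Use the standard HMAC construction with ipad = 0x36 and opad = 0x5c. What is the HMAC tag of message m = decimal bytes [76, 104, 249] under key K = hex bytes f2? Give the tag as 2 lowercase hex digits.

43

Key hex bytes f2 is 1 byte ≤ B = 3; zero-pad to 3 bytes: K' = f2 00 00.
K' ⊕ ipad = c4 36 36.  K' ⊕ opad = ae 5c 5c.
Inner input = (K'⊕ipad) ∥ m = c4 36 36 ∥ 4c 68 f9.
Inner hash: sum = 196+54+54+76+104+249 = 733; mod 256 = 221 → dd.
Outer input = (K'⊕opad) ∥ inner = ae 5c 5c ∥ dd.
Outer hash (tag): sum = 174+92+92+221 = 579; mod 256 = 67 → 43.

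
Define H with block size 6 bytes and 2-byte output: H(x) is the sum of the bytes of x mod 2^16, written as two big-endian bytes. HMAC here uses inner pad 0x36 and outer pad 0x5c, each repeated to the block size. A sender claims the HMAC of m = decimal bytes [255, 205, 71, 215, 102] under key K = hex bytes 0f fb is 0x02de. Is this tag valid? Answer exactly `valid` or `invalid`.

Key hex bytes 0f fb is 2 bytes ≤ B = 6; zero-pad to 6 bytes: K' = 0f fb 00 00 00 00.
K' ⊕ ipad = 39 cd 36 36 36 36; K' ⊕ opad = 53 a7 5c 5c 5c 5c.
Inner hash: sum = 57+205+54+54+54+54+255+205+71+215+102 = 1326 → 05 2e.
Outer hash (recomputed tag): sum = 83+167+92+92+92+92+5+46 = 669 → 02 9d.
Recomputed tag = 029d; claimed = 02de → mismatch.

invalid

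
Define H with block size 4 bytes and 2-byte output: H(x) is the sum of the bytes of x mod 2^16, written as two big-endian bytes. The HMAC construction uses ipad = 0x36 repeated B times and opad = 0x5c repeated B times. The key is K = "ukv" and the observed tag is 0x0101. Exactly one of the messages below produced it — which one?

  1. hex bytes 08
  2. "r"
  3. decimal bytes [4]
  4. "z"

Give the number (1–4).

3

Key "ukv" = 75 6b 76 is 3 bytes ≤ B = 4; zero-pad to 4 bytes: K' = 75 6b 76 00.
K' ⊕ ipad = 43 5d 40 36; K' ⊕ opad = 29 37 2a 5c.
m1: inner = H(43 5d 40 36 08) = 01 1e; tag = H(29 37 2a 5c 01 1e) = 0105
m2: inner = H(43 5d 40 36 72) = 01 88; tag = H(29 37 2a 5c 01 88) = 016f
m3: inner = H(43 5d 40 36 04) = 01 1a; tag = H(29 37 2a 5c 01 1a) = 0101 ← matches
m4: inner = H(43 5d 40 36 7a) = 01 90; tag = H(29 37 2a 5c 01 90) = 0177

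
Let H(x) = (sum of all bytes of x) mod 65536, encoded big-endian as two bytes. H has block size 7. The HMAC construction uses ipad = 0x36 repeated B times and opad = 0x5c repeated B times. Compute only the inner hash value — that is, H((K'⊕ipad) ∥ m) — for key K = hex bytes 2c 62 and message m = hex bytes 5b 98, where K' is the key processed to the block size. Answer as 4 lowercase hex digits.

Key hex bytes 2c 62 is 2 bytes ≤ B = 7; zero-pad to 7 bytes: K' = 2c 62 00 00 00 00 00.
K' ⊕ ipad = 1a 54 36 36 36 36 36.
Inner input = 1a 54 36 36 36 36 36 ∥ 5b 98.
Inner hash: sum = 26+84+54+54+54+54+54+91+152 = 623 → 02 6f.

026f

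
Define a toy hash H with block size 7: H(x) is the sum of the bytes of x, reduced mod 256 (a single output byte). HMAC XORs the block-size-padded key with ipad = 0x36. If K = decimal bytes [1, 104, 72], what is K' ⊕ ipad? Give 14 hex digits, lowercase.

375e7e36363636

Key decimal bytes [1, 104, 72] = 01 68 48 is 3 bytes ≤ B = 7; zero-pad to 7 bytes: K' = 01 68 48 00 00 00 00.
XOR each byte with 0x36: 01⊕36=37, 68⊕36=5e, 48⊕36=7e, 00⊕36=36, 00⊕36=36, 00⊕36=36, 00⊕36=36.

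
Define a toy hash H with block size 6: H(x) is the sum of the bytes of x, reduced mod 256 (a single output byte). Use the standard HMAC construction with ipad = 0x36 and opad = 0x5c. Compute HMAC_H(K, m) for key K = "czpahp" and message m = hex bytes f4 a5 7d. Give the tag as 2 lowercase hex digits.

26

Key "czpahp" = 63 7a 70 61 68 70 is exactly B = 6 bytes: K' = 63 7a 70 61 68 70.
K' ⊕ ipad = 55 4c 46 57 5e 46.  K' ⊕ opad = 3f 26 2c 3d 34 2c.
Inner input = (K'⊕ipad) ∥ m = 55 4c 46 57 5e 46 ∥ f4 a5 7d.
Inner hash: sum = 85+76+70+87+94+70+244+165+125 = 1016; mod 256 = 248 → f8.
Outer input = (K'⊕opad) ∥ inner = 3f 26 2c 3d 34 2c ∥ f8.
Outer hash (tag): sum = 63+38+44+61+52+44+248 = 550; mod 256 = 38 → 26.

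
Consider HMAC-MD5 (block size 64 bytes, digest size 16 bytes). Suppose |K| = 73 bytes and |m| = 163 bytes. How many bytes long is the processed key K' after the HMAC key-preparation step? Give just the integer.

Key is 73 > 64 bytes, so it is hashed to 16 bytes then zero-padded to 64: |K'| = 64.

64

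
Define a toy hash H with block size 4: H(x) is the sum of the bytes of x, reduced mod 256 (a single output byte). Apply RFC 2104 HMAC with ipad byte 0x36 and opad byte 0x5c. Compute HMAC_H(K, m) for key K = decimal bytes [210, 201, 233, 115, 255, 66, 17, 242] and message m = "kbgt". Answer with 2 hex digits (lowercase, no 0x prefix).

d2

Key decimal bytes [210, 201, 233, 115, 255, 66, 17, 242] = d2 c9 e9 73 ff 42 11 f2 is 8 bytes > B = 4, so hash it first: H(key) = 3b, then zero-pad to 4 bytes: K' = 3b 00 00 00.
K' ⊕ ipad = 0d 36 36 36.  K' ⊕ opad = 67 5c 5c 5c.
Inner input = (K'⊕ipad) ∥ m = 0d 36 36 36 ∥ 6b 62 67 74.
Inner hash: sum = 13+54+54+54+107+98+103+116 = 599; mod 256 = 87 → 57.
Outer input = (K'⊕opad) ∥ inner = 67 5c 5c 5c ∥ 57.
Outer hash (tag): sum = 103+92+92+92+87 = 466; mod 256 = 210 → d2.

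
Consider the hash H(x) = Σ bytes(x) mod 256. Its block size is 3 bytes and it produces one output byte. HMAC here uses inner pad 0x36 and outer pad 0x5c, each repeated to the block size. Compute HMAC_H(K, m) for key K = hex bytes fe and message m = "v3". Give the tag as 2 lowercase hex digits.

37

Key hex bytes fe is 1 byte ≤ B = 3; zero-pad to 3 bytes: K' = fe 00 00.
K' ⊕ ipad = c8 36 36.  K' ⊕ opad = a2 5c 5c.
Inner input = (K'⊕ipad) ∥ m = c8 36 36 ∥ 76 33.
Inner hash: sum = 200+54+54+118+51 = 477; mod 256 = 221 → dd.
Outer input = (K'⊕opad) ∥ inner = a2 5c 5c ∥ dd.
Outer hash (tag): sum = 162+92+92+221 = 567; mod 256 = 55 → 37.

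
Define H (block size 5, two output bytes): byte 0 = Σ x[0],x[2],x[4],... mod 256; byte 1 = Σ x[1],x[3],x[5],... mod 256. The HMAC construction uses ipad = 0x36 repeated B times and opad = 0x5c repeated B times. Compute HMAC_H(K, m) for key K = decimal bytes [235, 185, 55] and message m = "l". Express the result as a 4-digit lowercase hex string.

Key decimal bytes [235, 185, 55] = eb b9 37 is 3 bytes ≤ B = 5; zero-pad to 5 bytes: K' = eb b9 37 00 00.
K' ⊕ ipad = dd 8f 01 36 36.  K' ⊕ opad = b7 e5 6b 5c 5c.
Inner input = (K'⊕ipad) ∥ m = dd 8f 01 36 36 ∥ 6c.
Inner hash: even-index sum = 276 mod 256 = 20; odd-index sum = 305 mod 256 = 49 → 14 31.
Outer input = (K'⊕opad) ∥ inner = b7 e5 6b 5c 5c ∥ 14 31.
Outer hash (tag): even-index sum = 431 mod 256 = 175; odd-index sum = 341 mod 256 = 85 → af 55.

af55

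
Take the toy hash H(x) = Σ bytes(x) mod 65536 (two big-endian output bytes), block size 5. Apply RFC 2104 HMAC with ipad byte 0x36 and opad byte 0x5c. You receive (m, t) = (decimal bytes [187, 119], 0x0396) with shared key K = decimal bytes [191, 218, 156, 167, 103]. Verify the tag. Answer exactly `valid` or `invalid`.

Key decimal bytes [191, 218, 156, 167, 103] = bf da 9c a7 67 is exactly B = 5 bytes: K' = bf da 9c a7 67.
K' ⊕ ipad = 89 ec aa 91 51; K' ⊕ opad = e3 86 c0 fb 3b.
Inner hash: sum = 137+236+170+145+81+187+119 = 1075 → 04 33.
Outer hash (recomputed tag): sum = 227+134+192+251+59+4+51 = 918 → 03 96.
Recomputed tag = 0396; claimed = 0396 → match.

valid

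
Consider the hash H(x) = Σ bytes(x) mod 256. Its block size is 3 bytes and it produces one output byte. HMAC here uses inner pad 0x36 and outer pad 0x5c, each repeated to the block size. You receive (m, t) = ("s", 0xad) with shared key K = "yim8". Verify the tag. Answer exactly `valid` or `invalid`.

invalid

Key "yim8" = 79 69 6d 38 is 4 bytes > B = 3, so hash it first: H(key) = 87, then zero-pad to 3 bytes: K' = 87 00 00.
K' ⊕ ipad = b1 36 36; K' ⊕ opad = db 5c 5c.
Inner hash: sum = 177+54+54+115 = 400; mod 256 = 144 → 90.
Outer hash (recomputed tag): sum = 219+92+92+144 = 547; mod 256 = 35 → 23.
Recomputed tag = 23; claimed = ad → mismatch.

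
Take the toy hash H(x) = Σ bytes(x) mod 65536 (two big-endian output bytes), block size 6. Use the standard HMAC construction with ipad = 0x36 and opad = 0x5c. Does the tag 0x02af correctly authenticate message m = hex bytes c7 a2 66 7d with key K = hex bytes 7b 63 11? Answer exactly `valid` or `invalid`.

invalid

Key hex bytes 7b 63 11 is 3 bytes ≤ B = 6; zero-pad to 6 bytes: K' = 7b 63 11 00 00 00.
K' ⊕ ipad = 4d 55 27 36 36 36; K' ⊕ opad = 27 3f 4d 5c 5c 5c.
Inner hash: sum = 77+85+39+54+54+54+199+162+102+125 = 951 → 03 b7.
Outer hash (recomputed tag): sum = 39+63+77+92+92+92+3+183 = 641 → 02 81.
Recomputed tag = 0281; claimed = 02af → mismatch.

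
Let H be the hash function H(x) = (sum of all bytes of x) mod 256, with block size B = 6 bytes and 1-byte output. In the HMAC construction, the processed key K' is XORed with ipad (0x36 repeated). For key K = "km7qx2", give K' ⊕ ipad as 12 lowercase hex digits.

5d5b01474e04

Key "km7qx2" = 6b 6d 37 71 78 32 is exactly B = 6 bytes: K' = 6b 6d 37 71 78 32.
XOR each byte with 0x36: 6b⊕36=5d, 6d⊕36=5b, 37⊕36=01, 71⊕36=47, 78⊕36=4e, 32⊕36=04.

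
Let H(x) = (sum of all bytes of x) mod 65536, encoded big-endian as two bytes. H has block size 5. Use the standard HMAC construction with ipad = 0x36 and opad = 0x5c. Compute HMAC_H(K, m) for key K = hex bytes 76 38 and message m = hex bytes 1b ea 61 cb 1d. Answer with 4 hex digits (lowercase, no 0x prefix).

01e3

Key hex bytes 76 38 is 2 bytes ≤ B = 5; zero-pad to 5 bytes: K' = 76 38 00 00 00.
K' ⊕ ipad = 40 0e 36 36 36.  K' ⊕ opad = 2a 64 5c 5c 5c.
Inner input = (K'⊕ipad) ∥ m = 40 0e 36 36 36 ∥ 1b ea 61 cb 1d.
Inner hash: sum = 64+14+54+54+54+27+234+97+203+29 = 830 → 03 3e.
Outer input = (K'⊕opad) ∥ inner = 2a 64 5c 5c 5c ∥ 03 3e.
Outer hash (tag): sum = 42+100+92+92+92+3+62 = 483 → 01 e3.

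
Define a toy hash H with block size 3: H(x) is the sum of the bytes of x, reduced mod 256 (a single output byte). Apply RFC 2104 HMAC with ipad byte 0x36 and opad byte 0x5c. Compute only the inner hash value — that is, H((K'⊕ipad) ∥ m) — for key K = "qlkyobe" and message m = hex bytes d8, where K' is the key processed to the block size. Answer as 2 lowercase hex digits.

05

Key "qlkyobe" = 71 6c 6b 79 6f 62 65 is 7 bytes > B = 3, so hash it first: H(key) = f7, then zero-pad to 3 bytes: K' = f7 00 00.
K' ⊕ ipad = c1 36 36.
Inner input = c1 36 36 ∥ d8.
Inner hash: sum = 193+54+54+216 = 517; mod 256 = 5 → 05.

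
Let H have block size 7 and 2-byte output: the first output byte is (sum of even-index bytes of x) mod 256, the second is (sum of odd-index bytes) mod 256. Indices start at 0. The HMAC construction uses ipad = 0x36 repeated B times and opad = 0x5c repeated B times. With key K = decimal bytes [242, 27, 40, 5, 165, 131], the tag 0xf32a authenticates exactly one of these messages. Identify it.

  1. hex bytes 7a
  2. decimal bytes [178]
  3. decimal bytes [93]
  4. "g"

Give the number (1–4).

Key decimal bytes [242, 27, 40, 5, 165, 131] = f2 1b 28 05 a5 83 is 6 bytes ≤ B = 7; zero-pad to 7 bytes: K' = f2 1b 28 05 a5 83 00.
K' ⊕ ipad = c4 2d 1e 33 93 b5 36; K' ⊕ opad = ae 47 74 59 f9 df 5c.
m1: inner = H(c4 2d 1e 33 93 b5 36 7a) = ab 8f; tag = H(ae 47 74 59 f9 df 5c ab 8f) = 062a
m2: inner = H(c4 2d 1e 33 93 b5 36 b2) = ab c7; tag = H(ae 47 74 59 f9 df 5c ab c7) = 3e2a
m3: inner = H(c4 2d 1e 33 93 b5 36 5d) = ab 72; tag = H(ae 47 74 59 f9 df 5c ab 72) = e92a
m4: inner = H(c4 2d 1e 33 93 b5 36 67) = ab 7c; tag = H(ae 47 74 59 f9 df 5c ab 7c) = f32a ← matches

4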